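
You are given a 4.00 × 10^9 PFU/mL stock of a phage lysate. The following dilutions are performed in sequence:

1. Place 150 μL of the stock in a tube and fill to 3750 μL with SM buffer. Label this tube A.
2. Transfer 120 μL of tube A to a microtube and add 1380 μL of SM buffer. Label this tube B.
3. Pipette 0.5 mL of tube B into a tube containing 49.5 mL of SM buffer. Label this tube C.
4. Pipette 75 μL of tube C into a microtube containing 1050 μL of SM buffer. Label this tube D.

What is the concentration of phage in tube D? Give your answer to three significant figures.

Step 1: 150 μL brought to 3750 μL → factor 3750/150 = 25
Step 2: 120 μL + 1380 μL = 1500 μL total → factor 1500/120 = 12.5
Step 3: 0.5 mL + 49.5 mL = 50 mL total → factor 50/0.5 = 100
Step 4: 75 μL + 1050 μL = 1125 μL total → factor 1125/75 = 15
Overall dilution factor = 25 × 12.5 × 100 × 15 = 4.6875 × 10^5
Final = 4.00 × 10^9 PFU/mL / 4.6875 × 10^5 = 8.53 × 10^3 PFU/mL

8.53 × 10^3 PFU/mL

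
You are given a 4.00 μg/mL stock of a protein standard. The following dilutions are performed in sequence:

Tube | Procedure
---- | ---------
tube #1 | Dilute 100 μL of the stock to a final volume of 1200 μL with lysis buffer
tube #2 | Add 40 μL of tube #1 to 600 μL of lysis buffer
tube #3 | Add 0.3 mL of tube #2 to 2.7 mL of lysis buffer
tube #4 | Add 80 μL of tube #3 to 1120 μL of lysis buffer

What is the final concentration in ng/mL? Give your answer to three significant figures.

0.139 ng/mL

Step 1: 100 μL brought to 1200 μL → factor 1200/100 = 12
Step 2: 40 μL + 600 μL = 640 μL total → factor 640/40 = 16
Step 3: 0.3 mL + 2.7 mL = 3 mL total → factor 3/0.3 = 10
Step 4: 80 μL + 1120 μL = 1200 μL total → factor 1200/80 = 15
Overall dilution factor = 12 × 16 × 10 × 15 = 28800
Final = 4.00 μg/mL / 28800 = 0.0001389 μg/mL = 0.139 ng/mL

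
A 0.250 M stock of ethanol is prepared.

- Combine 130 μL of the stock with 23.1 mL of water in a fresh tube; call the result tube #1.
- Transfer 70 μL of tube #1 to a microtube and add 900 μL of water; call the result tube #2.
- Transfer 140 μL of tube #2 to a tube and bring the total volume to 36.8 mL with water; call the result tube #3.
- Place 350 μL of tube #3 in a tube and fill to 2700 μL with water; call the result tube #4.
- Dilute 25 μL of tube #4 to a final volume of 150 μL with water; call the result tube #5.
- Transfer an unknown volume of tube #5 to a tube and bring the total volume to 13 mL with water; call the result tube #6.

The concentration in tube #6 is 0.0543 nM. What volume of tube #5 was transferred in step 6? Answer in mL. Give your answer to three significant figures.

Step 1: 130 μL + 23.1 mL = 23230 μL total → factor 23230/130 = 178.69
Step 2: 70 μL + 900 μL = 970 μL total → factor 970/70 = 13.857
Step 3: 140 μL brought to 36.8 mL → factor 36800/140 = 262.86
Step 4: 350 μL brought to 2700 μL → factor 2700/350 = 7.7143
Step 5: 25 μL brought to 150 μL → factor 150/25 = 6
Step 6: v brought to 13 mL → factor = 13 mL/v
Product of known-step factors = 3.0126 × 10^7
Overall factor = 0.250 M / (0.0543 nM) = 4.6041 × 10^9
Step-6 factor = 4.6041 × 10^9 / 3.0126 × 10^7 = 152.82
v = 13 mL / 152.82 = 0.0851 mL

0.0851 mL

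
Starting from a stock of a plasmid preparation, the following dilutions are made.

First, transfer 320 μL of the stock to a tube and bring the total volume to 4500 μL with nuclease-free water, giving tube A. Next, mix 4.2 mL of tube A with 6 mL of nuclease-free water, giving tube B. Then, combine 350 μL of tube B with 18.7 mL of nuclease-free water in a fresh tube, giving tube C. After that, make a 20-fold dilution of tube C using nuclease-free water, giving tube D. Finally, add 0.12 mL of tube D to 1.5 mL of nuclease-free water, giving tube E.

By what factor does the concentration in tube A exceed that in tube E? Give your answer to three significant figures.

3.57 × 10^4

Step 1: 320 μL brought to 4500 μL → factor 4500/320 = 14.062
Step 2: 4.2 mL + 6 mL = 10.2 mL total → factor 10.2/4.2 = 2.4286
Step 3: 350 μL + 18.7 mL = 19050 μL total → factor 19050/350 = 54.429
Step 4: 20-fold → factor 20
Step 5: 0.12 mL + 1.5 mL = 1.62 mL total → factor 1.62/0.12 = 13.5
Dilution factor to tube A = 14.062; to tube E = 5.0188 × 10^5
[tube A]/[tube E] = (factor to tube E)/(factor to tube A) = 5.0188 × 10^5/14.062 = 3.57 × 10^4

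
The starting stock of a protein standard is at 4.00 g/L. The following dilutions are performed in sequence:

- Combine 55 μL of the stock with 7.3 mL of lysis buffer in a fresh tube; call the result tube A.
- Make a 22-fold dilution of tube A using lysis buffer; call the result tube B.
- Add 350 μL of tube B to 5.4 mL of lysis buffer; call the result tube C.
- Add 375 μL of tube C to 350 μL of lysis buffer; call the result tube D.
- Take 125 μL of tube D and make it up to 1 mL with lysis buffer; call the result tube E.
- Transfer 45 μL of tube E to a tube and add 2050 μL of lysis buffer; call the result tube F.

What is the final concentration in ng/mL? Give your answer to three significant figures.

Step 1: 55 μL + 7.3 mL = 7355 μL total → factor 7355/55 = 133.73
Step 2: 22-fold → factor 22
Step 3: 350 μL + 5.4 mL = 5750 μL total → factor 5750/350 = 16.429
Step 4: 375 μL + 350 μL = 725 μL total → factor 725/375 = 1.9333
Step 5: 125 μL brought to 1 mL → factor 1000/125 = 8
Step 6: 45 μL + 2050 μL = 2095 μL total → factor 2095/45 = 46.556
Overall dilution factor = 133.73 × 22 × 16.429 × 1.9333 × 8 × 46.556 = 3.4803 × 10^7
Final = 4.00 g/L / 3.4803 × 10^7 = 1.149 × 10^-7 g/L = 0.115 ng/mL

0.115 ng/mL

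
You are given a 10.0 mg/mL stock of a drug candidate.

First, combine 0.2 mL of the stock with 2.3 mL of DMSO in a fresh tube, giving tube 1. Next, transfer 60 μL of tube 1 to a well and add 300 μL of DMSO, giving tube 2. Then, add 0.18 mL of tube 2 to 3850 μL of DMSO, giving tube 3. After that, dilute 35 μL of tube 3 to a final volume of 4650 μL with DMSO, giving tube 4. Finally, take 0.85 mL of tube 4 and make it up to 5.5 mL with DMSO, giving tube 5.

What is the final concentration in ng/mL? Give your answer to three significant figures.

6.93 ng/mL

Step 1: 0.2 mL + 2.3 mL = 2.5 mL total → factor 2.5/0.2 = 12.5
Step 2: 60 μL + 300 μL = 360 μL total → factor 360/60 = 6
Step 3: 0.18 mL + 3850 μL = 4.03 mL total → factor 4.03/0.18 = 22.389
Step 4: 35 μL brought to 4650 μL → factor 4650/35 = 132.86
Step 5: 0.85 mL brought to 5.5 mL → factor 5.5/0.85 = 6.4706
Overall dilution factor = 12.5 × 6 × 22.389 × 132.86 × 6.4706 = 1.4435 × 10^6
Final = 10.0 mg/mL / 1.4435 × 10^6 = 6.928 × 10^-6 mg/mL = 6.93 ng/mL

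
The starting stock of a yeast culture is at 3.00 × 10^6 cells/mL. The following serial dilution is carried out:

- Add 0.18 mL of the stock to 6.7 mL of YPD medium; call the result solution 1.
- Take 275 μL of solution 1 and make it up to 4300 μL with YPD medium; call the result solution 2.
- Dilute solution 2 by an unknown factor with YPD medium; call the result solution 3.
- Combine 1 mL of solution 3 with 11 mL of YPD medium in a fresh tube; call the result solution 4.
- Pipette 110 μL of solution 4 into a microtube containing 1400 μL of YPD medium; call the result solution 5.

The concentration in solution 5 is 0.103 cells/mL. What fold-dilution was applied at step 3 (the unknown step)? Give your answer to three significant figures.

296-fold

Step 1: 0.18 mL + 6.7 mL = 6.88 mL total → factor 6.88/0.18 = 38.222
Step 2: 275 μL brought to 4300 μL → factor 4300/275 = 15.636
Step 3: unknown factor x
Step 4: 1 mL + 11 mL = 12 mL total → factor 12/1 = 12
Step 5: 110 μL + 1400 μL = 1510 μL total → factor 1510/110 = 13.727
Product of known-step factors = 98450
Overall factor = 3.00 × 10^6 cells/mL / (0.103 cells/mL) = 2.9126 × 10^7
x = 2.9126 × 10^7 / 98450 = 296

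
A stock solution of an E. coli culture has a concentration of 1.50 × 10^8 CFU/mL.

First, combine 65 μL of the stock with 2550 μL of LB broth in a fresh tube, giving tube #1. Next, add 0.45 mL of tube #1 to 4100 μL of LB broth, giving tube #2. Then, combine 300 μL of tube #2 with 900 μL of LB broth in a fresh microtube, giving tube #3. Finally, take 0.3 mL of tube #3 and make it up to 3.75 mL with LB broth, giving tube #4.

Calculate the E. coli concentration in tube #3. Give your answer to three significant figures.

Step 1: 65 μL + 2550 μL = 2615 μL total → factor 2615/65 = 40.231
Step 2: 0.45 mL + 4100 μL = 4.55 mL total → factor 4.55/0.45 = 10.111
Step 3: 300 μL + 900 μL = 1200 μL total → factor 1200/300 = 4
Dilution factor through tube #3 = 40.231 × 10.111 × 4 = 1627.1
[tube #3] = 1.50 × 10^8 CFU/mL / 1627.1 = 9.22 × 10^4 CFU/mL

9.22 × 10^4 CFU/mL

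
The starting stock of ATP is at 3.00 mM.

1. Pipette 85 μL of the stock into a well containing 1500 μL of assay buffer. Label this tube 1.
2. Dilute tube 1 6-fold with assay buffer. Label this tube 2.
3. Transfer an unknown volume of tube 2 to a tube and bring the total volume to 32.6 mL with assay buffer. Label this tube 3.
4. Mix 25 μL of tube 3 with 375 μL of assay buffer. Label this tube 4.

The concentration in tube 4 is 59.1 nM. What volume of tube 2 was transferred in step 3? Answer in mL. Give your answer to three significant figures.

Step 1: 85 μL + 1500 μL = 1585 μL total → factor 1585/85 = 18.647
Step 2: 6-fold → factor 6
Step 3: v brought to 32.6 mL → factor = 32.6 mL/v
Step 4: 25 μL + 375 μL = 400 μL total → factor 400/25 = 16
Product of known-step factors = 1790.1
Overall factor = 3.00 mM / (59.1 nM) = 50761
Step-3 factor = 50761 / 1790.1 = 28.356
v = 32.6 mL / 28.356 = 1.15 mL

1.15 mL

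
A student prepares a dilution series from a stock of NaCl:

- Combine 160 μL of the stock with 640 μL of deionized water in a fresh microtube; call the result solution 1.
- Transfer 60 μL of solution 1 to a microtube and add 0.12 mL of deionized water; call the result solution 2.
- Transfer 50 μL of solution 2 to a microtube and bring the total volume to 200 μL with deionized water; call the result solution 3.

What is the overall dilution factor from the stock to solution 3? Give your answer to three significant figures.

60.0

Step 1: 160 μL + 640 μL = 800 μL total → factor 800/160 = 5
Step 2: 60 μL + 0.12 mL = 180 μL total → factor 180/60 = 3
Step 3: 50 μL brought to 200 μL → factor 200/50 = 4
Overall dilution factor = 5 × 3 × 4 = 60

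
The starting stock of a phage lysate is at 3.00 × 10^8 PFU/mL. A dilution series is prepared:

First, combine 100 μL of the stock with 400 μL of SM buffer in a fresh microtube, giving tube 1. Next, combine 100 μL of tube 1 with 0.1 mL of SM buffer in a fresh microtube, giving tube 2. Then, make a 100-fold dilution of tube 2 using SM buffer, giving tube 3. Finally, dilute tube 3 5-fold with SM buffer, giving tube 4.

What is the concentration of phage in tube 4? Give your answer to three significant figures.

6.00 × 10^4 PFU/mL

Step 1: 100 μL + 400 μL = 500 μL total → factor 500/100 = 5
Step 2: 100 μL + 0.1 mL = 200 μL total → factor 200/100 = 2
Step 3: 100-fold → factor 100
Step 4: 5-fold → factor 5
Dilution factor through tube 4 = 5 × 2 × 100 × 5 = 5000
[tube 4] = 3.00 × 10^8 PFU/mL / 5000 = 6.00 × 10^4 PFU/mL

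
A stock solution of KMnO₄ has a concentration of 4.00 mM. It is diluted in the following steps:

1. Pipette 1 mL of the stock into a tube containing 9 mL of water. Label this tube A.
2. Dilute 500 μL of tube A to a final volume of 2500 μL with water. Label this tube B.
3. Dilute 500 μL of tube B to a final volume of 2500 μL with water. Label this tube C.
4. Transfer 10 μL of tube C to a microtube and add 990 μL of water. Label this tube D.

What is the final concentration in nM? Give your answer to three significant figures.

Step 1: 1 mL + 9 mL = 10 mL total → factor 10/1 = 10
Step 2: 500 μL brought to 2500 μL → factor 2500/500 = 5
Step 3: 500 μL brought to 2500 μL → factor 2500/500 = 5
Step 4: 10 μL + 990 μL = 1000 μL total → factor 1000/10 = 100
Overall dilution factor = 10 × 5 × 5 × 100 = 25000
Final = 4.00 mM / 25000 = 0.0001600 mM = 160 nM

160 nM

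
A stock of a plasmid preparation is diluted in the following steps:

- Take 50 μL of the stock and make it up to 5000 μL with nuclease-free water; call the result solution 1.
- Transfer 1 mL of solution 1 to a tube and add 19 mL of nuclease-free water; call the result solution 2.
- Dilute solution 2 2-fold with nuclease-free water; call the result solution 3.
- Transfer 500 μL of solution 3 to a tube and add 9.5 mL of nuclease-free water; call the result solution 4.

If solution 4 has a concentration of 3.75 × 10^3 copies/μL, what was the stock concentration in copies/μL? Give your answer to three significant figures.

Step 1: 50 μL brought to 5000 μL → factor 5000/50 = 100
Step 2: 1 mL + 19 mL = 20 mL total → factor 20/1 = 20
Step 3: 2-fold → factor 2
Step 4: 500 μL + 9.5 mL = 10000 μL total → factor 10000/500 = 20
Overall dilution factor = 100 × 20 × 2 × 20 = 80000
Stock = 3.75 × 10^3 copies/μL × 80000 = 3.00 × 10^8 copies/μL

3.00 × 10^8 copies/μL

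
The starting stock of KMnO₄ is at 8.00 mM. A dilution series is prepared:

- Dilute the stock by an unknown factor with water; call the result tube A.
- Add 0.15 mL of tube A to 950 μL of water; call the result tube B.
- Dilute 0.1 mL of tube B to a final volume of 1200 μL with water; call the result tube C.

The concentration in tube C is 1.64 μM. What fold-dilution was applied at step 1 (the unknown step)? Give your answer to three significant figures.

55.4-fold

Step 1: unknown factor x
Step 2: 0.15 mL + 950 μL = 1.1 mL total → factor 1.1/0.15 = 7.3333
Step 3: 0.1 mL brought to 1200 μL → factor 1.2/0.1 = 12
Product of known-step factors = 88
Overall factor = 8.00 mM / (1.64 μM) = 4878
x = 4878 / 88 = 55.4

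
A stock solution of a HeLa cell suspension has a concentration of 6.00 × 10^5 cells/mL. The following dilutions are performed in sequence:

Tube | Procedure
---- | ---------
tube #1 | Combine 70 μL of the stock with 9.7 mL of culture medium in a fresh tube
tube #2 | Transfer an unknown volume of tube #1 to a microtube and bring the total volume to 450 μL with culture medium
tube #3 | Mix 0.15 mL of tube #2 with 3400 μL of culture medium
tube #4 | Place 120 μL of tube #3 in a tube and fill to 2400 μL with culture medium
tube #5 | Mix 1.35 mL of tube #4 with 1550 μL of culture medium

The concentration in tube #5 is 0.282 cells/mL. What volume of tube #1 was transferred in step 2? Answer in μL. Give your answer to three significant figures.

30.0 μL

Step 1: 70 μL + 9.7 mL = 9770 μL total → factor 9770/70 = 139.57
Step 2: v brought to 450 μL → factor = 450 μL/v
Step 3: 0.15 mL + 3400 μL = 3.55 mL total → factor 3.55/0.15 = 23.667
Step 4: 120 μL brought to 2400 μL → factor 2400/120 = 20
Step 5: 1.35 mL + 1550 μL = 2.9 mL total → factor 2.9/1.35 = 2.1481
Product of known-step factors = 1.4191 × 10^5
Overall factor = 6.00 × 10^5 cells/mL / (0.282 cells/mL) = 2.1277 × 10^6
Step-2 factor = 2.1277 × 10^6 / 1.4191 × 10^5 = 14.993
v = 450 μL / 14.993 = 30.0 μL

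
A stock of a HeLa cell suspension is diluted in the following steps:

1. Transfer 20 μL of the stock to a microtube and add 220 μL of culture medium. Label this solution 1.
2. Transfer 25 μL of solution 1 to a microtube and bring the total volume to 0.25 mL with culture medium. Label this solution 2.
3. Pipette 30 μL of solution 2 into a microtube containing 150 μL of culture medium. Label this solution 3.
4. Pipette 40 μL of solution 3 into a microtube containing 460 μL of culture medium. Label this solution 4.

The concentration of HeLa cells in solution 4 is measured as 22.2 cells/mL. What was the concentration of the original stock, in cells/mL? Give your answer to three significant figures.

2.00 × 10^5 cells/mL

Step 1: 20 μL + 220 μL = 240 μL total → factor 240/20 = 12
Step 2: 25 μL brought to 0.25 mL → factor 250/25 = 10
Step 3: 30 μL + 150 μL = 180 μL total → factor 180/30 = 6
Step 4: 40 μL + 460 μL = 500 μL total → factor 500/40 = 12.5
Overall dilution factor = 12 × 10 × 6 × 12.5 = 9000
Stock = 22.2 cells/mL × 9000 = 2.00 × 10^5 cells/mL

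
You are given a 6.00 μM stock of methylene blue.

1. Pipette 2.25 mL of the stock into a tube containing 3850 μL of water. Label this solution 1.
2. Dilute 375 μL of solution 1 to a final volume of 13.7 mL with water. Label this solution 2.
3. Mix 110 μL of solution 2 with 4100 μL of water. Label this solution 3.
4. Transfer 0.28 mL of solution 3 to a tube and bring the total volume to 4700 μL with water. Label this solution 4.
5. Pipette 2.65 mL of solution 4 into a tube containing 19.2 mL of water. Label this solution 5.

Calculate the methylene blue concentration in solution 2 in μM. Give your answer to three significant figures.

Step 1: 2.25 mL + 3850 μL = 6.1 mL total → factor 6.1/2.25 = 2.7111
Step 2: 375 μL brought to 13.7 mL → factor 13700/375 = 36.533
Dilution factor through solution 2 = 2.7111 × 36.533 = 99.046
[solution 2] = 6.00 μM / 99.046 = 0.0606 μM

0.0606 μM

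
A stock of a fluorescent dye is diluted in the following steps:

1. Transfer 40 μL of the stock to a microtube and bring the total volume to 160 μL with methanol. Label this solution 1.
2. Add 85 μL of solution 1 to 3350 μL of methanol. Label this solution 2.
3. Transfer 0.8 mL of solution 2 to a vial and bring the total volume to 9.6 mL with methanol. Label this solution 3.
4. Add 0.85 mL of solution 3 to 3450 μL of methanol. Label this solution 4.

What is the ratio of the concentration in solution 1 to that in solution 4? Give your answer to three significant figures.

Step 1: 40 μL brought to 160 μL → factor 160/40 = 4
Step 2: 85 μL + 3350 μL = 3435 μL total → factor 3435/85 = 40.412
Step 3: 0.8 mL brought to 9.6 mL → factor 9.6/0.8 = 12
Step 4: 0.85 mL + 3450 μL = 4.3 mL total → factor 4.3/0.85 = 5.0588
Dilution factor to solution 1 = 4; to solution 4 = 9812.9
[solution 1]/[solution 4] = (factor to solution 4)/(factor to solution 1) = 9812.9/4 = 2.45 × 10^3

2.45 × 10^3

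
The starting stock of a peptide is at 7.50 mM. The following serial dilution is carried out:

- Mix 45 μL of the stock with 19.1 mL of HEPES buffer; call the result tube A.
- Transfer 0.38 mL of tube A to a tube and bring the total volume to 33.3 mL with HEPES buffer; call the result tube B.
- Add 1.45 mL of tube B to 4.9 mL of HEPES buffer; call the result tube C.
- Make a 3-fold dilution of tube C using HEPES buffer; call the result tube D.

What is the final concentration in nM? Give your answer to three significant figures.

Step 1: 45 μL + 19.1 mL = 19145 μL total → factor 19145/45 = 425.44
Step 2: 0.38 mL brought to 33.3 mL → factor 33.3/0.38 = 87.632
Step 3: 1.45 mL + 4.9 mL = 6.35 mL total → factor 6.35/1.45 = 4.3793
Step 4: 3-fold → factor 3
Overall dilution factor = 425.44 × 87.632 × 4.3793 × 3 = 4.8981 × 10^5
Final = 7.50 mM / 4.8981 × 10^5 = 1.531 × 10^-5 mM = 15.3 nM

15.3 nM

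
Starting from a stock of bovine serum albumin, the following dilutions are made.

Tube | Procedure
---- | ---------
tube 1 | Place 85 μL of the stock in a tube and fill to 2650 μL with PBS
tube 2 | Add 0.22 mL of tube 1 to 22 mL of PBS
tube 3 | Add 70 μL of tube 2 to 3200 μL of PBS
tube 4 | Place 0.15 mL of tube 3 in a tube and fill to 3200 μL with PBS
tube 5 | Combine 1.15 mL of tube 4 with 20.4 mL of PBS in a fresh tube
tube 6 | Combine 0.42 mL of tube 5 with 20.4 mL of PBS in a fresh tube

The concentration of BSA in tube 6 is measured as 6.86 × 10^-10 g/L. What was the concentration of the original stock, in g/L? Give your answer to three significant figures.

2.00 g/L

Step 1: 85 μL brought to 2650 μL → factor 2650/85 = 31.176
Step 2: 0.22 mL + 22 mL = 22.22 mL total → factor 22.22/0.22 = 101
Step 3: 70 μL + 3200 μL = 3270 μL total → factor 3270/70 = 46.714
Step 4: 0.15 mL brought to 3200 μL → factor 3.2/0.15 = 21.333
Step 5: 1.15 mL + 20.4 mL = 21.55 mL total → factor 21.55/1.15 = 18.739
Step 6: 0.42 mL + 20.4 mL = 20.82 mL total → factor 20.82/0.42 = 49.571
Overall dilution factor = 31.176 × 101 × 46.714 × 21.333 × 18.739 × 49.571 = 2.915 × 10^9
Stock = 6.86 × 10^-10 g/L × 2.915 × 10^9 = 2.00 g/L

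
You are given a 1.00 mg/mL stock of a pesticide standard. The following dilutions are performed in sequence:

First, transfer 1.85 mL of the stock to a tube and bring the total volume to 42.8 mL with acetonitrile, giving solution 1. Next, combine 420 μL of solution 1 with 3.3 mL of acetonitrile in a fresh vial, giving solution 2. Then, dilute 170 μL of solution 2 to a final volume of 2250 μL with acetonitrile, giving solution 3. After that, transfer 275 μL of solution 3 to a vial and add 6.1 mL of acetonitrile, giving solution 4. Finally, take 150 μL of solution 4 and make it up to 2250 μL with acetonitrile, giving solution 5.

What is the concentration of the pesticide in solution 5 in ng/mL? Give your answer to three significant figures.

1.06 ng/mL

Step 1: 1.85 mL brought to 42.8 mL → factor 42.8/1.85 = 23.135
Step 2: 420 μL + 3.3 mL = 3720 μL total → factor 3720/420 = 8.8571
Step 3: 170 μL brought to 2250 μL → factor 2250/170 = 13.235
Step 4: 275 μL + 6.1 mL = 6375 μL total → factor 6375/275 = 23.182
Step 5: 150 μL brought to 2250 μL → factor 2250/150 = 15
Overall dilution factor = 23.135 × 8.8571 × 13.235 × 23.182 × 15 = 9.4306 × 10^5
Final = 1.00 mg/mL / 9.4306 × 10^5 = 1.060 × 10^-6 mg/mL = 1.06 ng/mL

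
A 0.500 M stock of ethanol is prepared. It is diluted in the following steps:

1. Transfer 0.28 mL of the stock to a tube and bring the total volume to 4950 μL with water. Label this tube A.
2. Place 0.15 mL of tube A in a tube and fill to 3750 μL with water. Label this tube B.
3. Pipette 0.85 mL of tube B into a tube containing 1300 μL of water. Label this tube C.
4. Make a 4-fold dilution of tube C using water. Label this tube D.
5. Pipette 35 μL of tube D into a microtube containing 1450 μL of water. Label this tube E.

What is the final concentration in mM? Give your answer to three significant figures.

0.00264 mM

Step 1: 0.28 mL brought to 4950 μL → factor 4.95/0.28 = 17.679
Step 2: 0.15 mL brought to 3750 μL → factor 3.75/0.15 = 25
Step 3: 0.85 mL + 1300 μL = 2.15 mL total → factor 2.15/0.85 = 2.5294
Step 4: 4-fold → factor 4
Step 5: 35 μL + 1450 μL = 1485 μL total → factor 1485/35 = 42.429
Overall dilution factor = 17.679 × 25 × 2.5294 × 4 × 42.429 = 1.8973 × 10^5
Final = 0.500 M / 1.8973 × 10^5 = 2.635 × 10^-6 M = 0.00264 mM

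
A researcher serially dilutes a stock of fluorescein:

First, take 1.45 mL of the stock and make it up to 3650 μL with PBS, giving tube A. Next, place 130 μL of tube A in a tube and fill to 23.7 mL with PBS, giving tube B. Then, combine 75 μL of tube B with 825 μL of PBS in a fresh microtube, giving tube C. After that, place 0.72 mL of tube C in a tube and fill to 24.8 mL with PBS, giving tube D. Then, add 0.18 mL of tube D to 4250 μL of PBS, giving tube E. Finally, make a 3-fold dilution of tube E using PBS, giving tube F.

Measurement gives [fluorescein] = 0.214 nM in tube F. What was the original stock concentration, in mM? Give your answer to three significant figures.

3.00 mM

Step 1: 1.45 mL brought to 3650 μL → factor 3.65/1.45 = 2.5172
Step 2: 130 μL brought to 23.7 mL → factor 23700/130 = 182.31
Step 3: 75 μL + 825 μL = 900 μL total → factor 900/75 = 12
Step 4: 0.72 mL brought to 24.8 mL → factor 24.8/0.72 = 34.444
Step 5: 0.18 mL + 4250 μL = 4.43 mL total → factor 4.43/0.18 = 24.611
Step 6: 3-fold → factor 3
Overall dilution factor = 2.5172 × 182.31 × 12 × 34.444 × 24.611 × 3 = 1.4005 × 10^7
Stock = 0.214 nM × 1.4005 × 10^7 = 2.997 × 10^6 nM = 3.00 mM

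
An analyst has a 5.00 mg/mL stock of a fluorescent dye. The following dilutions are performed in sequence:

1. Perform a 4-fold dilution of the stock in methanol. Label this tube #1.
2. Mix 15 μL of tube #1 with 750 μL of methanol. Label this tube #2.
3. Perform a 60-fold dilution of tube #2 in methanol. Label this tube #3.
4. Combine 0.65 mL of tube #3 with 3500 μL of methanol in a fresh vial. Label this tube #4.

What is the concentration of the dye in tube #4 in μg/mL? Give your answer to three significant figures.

Step 1: 4-fold → factor 4
Step 2: 15 μL + 750 μL = 765 μL total → factor 765/15 = 51
Step 3: 60-fold → factor 60
Step 4: 0.65 mL + 3500 μL = 4.15 mL total → factor 4.15/0.65 = 6.3846
Overall dilution factor = 4 × 51 × 60 × 6.3846 = 78148
Final = 5.00 mg/mL / 78148 = 6.398 × 10^-5 mg/mL = 0.0640 μg/mL

0.0640 μg/mL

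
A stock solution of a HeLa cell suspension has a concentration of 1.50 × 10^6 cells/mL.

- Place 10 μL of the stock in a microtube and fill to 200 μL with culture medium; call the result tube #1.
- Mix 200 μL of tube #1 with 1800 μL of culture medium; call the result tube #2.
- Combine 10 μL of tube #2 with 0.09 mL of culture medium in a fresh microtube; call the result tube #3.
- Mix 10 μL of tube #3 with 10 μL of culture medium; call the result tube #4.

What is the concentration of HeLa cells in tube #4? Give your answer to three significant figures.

375 cells/mL

Step 1: 10 μL brought to 200 μL → factor 200/10 = 20
Step 2: 200 μL + 1800 μL = 2000 μL total → factor 2000/200 = 10
Step 3: 10 μL + 0.09 mL = 100 μL total → factor 100/10 = 10
Step 4: 10 μL + 10 μL = 20 μL total → factor 20/10 = 2
Overall dilution factor = 20 × 10 × 10 × 2 = 4000
Final = 1.50 × 10^6 cells/mL / 4000 = 375 cells/mL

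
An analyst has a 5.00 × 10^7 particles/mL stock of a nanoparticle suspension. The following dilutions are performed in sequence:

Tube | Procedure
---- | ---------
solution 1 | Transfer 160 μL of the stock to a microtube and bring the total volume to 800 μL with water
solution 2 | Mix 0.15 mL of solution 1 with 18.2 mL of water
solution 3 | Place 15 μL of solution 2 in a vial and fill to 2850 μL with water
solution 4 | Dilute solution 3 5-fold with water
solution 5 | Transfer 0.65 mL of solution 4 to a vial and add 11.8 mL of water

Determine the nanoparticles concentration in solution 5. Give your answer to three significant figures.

Step 1: 160 μL brought to 800 μL → factor 800/160 = 5
Step 2: 0.15 mL + 18.2 mL = 18.35 mL total → factor 18.35/0.15 = 122.33
Step 3: 15 μL brought to 2850 μL → factor 2850/15 = 190
Step 4: 5-fold → factor 5
Step 5: 0.65 mL + 11.8 mL = 12.45 mL total → factor 12.45/0.65 = 19.154
Overall dilution factor = 5 × 122.33 × 190 × 5 × 19.154 = 1.113 × 10^7
Final = 5.00 × 10^7 particles/mL / 1.113 × 10^7 = 4.49 particles/mL

4.49 particles/mL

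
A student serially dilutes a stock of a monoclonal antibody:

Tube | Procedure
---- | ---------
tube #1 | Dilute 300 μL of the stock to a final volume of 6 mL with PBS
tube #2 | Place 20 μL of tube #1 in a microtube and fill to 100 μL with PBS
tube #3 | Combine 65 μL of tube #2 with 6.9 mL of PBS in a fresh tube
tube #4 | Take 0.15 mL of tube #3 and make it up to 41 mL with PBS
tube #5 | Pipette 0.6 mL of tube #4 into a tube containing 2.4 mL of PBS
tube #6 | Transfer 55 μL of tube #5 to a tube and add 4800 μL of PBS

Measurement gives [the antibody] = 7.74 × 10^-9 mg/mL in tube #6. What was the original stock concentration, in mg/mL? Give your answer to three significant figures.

10.0 mg/mL

Step 1: 300 μL brought to 6 mL → factor 6000/300 = 20
Step 2: 20 μL brought to 100 μL → factor 100/20 = 5
Step 3: 65 μL + 6.9 mL = 6965 μL total → factor 6965/65 = 107.15
Step 4: 0.15 mL brought to 41 mL → factor 41/0.15 = 273.33
Step 5: 0.6 mL + 2.4 mL = 3 mL total → factor 3/0.6 = 5
Step 6: 55 μL + 4800 μL = 4855 μL total → factor 4855/55 = 88.273
Overall dilution factor = 20 × 5 × 107.15 × 273.33 × 5 × 88.273 = 1.2927 × 10^9
Stock = 7.74 × 10^-9 mg/mL × 1.2927 × 10^9 = 10.0 mg/mL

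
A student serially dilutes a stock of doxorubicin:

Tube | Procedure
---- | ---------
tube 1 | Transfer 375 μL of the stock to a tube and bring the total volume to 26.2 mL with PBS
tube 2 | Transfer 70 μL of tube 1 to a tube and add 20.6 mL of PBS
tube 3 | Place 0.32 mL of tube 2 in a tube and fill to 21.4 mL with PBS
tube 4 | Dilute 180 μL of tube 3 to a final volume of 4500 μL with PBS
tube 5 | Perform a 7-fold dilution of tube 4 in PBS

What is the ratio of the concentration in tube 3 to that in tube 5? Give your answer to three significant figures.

175

Step 1: 375 μL brought to 26.2 mL → factor 26200/375 = 69.867
Step 2: 70 μL + 20.6 mL = 20670 μL total → factor 20670/70 = 295.29
Step 3: 0.32 mL brought to 21.4 mL → factor 21.4/0.32 = 66.875
Step 4: 180 μL brought to 4500 μL → factor 4500/180 = 25
Step 5: 7-fold → factor 7
Dilution factor to tube 3 = 1.3797 × 10^6; to tube 5 = 2.4144 × 10^8
[tube 3]/[tube 5] = (factor to tube 5)/(factor to tube 3) = 2.4144 × 10^8/1.3797 × 10^6 = 175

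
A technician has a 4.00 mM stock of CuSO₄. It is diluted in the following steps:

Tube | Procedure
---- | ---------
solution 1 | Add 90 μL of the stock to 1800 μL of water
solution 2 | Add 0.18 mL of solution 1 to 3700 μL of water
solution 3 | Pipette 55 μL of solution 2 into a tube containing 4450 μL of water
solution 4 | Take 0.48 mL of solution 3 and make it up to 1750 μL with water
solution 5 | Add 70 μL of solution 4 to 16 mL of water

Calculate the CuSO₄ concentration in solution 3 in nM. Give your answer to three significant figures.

108 nM

Step 1: 90 μL + 1800 μL = 1890 μL total → factor 1890/90 = 21
Step 2: 0.18 mL + 3700 μL = 3.88 mL total → factor 3.88/0.18 = 21.556
Step 3: 55 μL + 4450 μL = 4505 μL total → factor 4505/55 = 81.909
Dilution factor through solution 3 = 21 × 21.556 × 81.909 = 37078
[solution 3] = 4.00 mM / 37078 = 0.0001079 mM = 108 nM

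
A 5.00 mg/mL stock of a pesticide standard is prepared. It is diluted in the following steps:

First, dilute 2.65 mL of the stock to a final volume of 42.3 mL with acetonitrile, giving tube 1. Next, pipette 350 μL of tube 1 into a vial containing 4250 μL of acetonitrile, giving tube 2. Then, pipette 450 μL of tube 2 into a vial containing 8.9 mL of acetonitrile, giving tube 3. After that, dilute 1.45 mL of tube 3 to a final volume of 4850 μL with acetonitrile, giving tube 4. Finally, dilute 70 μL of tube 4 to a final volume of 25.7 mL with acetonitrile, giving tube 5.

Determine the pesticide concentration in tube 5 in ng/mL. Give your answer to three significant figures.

0.934 ng/mL

Step 1: 2.65 mL brought to 42.3 mL → factor 42.3/2.65 = 15.962
Step 2: 350 μL + 4250 μL = 4600 μL total → factor 4600/350 = 13.143
Step 3: 450 μL + 8.9 mL = 9350 μL total → factor 9350/450 = 20.778
Step 4: 1.45 mL brought to 4850 μL → factor 4.85/1.45 = 3.3448
Step 5: 70 μL brought to 25.7 mL → factor 25700/70 = 367.14
Overall dilution factor = 15.962 × 13.143 × 20.778 × 3.3448 × 367.14 = 5.3529 × 10^6
Final = 5.00 mg/mL / 5.3529 × 10^6 = 9.341 × 10^-7 mg/mL = 0.934 ng/mL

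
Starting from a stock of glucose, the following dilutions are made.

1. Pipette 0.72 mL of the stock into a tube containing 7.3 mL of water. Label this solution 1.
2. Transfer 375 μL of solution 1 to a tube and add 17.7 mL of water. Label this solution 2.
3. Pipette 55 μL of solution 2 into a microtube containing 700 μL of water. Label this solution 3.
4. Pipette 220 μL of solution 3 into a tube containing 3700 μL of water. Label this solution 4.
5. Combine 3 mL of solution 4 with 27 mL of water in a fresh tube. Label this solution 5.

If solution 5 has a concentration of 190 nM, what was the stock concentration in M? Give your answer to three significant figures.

Step 1: 0.72 mL + 7.3 mL = 8.02 mL total → factor 8.02/0.72 = 11.139
Step 2: 375 μL + 17.7 mL = 18075 μL total → factor 18075/375 = 48.2
Step 3: 55 μL + 700 μL = 755 μL total → factor 755/55 = 13.727
Step 4: 220 μL + 3700 μL = 3920 μL total → factor 3920/220 = 17.818
Step 5: 3 mL + 27 mL = 30 mL total → factor 30/3 = 10
Overall dilution factor = 11.139 × 48.2 × 13.727 × 17.818 × 10 = 1.3132 × 10^6
Stock = 190 nM × 1.3132 × 10^6 = 2.495 × 10^8 nM = 0.250 M

0.250 M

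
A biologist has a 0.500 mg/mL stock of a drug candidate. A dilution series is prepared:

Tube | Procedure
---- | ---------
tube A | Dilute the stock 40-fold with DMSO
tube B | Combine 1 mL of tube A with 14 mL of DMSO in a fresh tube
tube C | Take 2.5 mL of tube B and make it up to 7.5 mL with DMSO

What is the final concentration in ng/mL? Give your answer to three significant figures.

278 ng/mL

Step 1: 40-fold → factor 40
Step 2: 1 mL + 14 mL = 15 mL total → factor 15/1 = 15
Step 3: 2.5 mL brought to 7.5 mL → factor 7.5/2.5 = 3
Overall dilution factor = 40 × 15 × 3 = 1800
Final = 0.500 mg/mL / 1800 = 0.0002778 mg/mL = 278 ng/mL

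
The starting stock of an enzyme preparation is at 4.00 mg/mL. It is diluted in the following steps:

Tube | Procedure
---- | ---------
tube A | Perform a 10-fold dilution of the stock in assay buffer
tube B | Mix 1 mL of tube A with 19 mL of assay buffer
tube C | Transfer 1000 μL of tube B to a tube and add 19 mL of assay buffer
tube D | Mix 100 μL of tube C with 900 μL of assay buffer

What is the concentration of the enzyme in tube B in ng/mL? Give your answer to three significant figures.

2.00 × 10^4 ng/mL

Step 1: 10-fold → factor 10
Step 2: 1 mL + 19 mL = 20 mL total → factor 20/1 = 20
Dilution factor through tube B = 10 × 20 = 200
[tube B] = 4.00 mg/mL / 200 = 0.02000 mg/mL = 2.00 × 10^4 ng/mL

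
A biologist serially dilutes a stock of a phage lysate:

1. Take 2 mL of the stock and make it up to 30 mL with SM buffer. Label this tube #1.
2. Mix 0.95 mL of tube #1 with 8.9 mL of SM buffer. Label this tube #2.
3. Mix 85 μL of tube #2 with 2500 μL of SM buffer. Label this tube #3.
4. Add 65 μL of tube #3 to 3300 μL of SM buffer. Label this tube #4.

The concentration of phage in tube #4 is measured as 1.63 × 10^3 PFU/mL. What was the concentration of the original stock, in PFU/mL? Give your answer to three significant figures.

Step 1: 2 mL brought to 30 mL → factor 30/2 = 15
Step 2: 0.95 mL + 8.9 mL = 9.85 mL total → factor 9.85/0.95 = 10.368
Step 3: 85 μL + 2500 μL = 2585 μL total → factor 2585/85 = 30.412
Step 4: 65 μL + 3300 μL = 3365 μL total → factor 3365/65 = 51.769
Overall dilution factor = 15 × 10.368 × 30.412 × 51.769 = 2.4486 × 10^5
Stock = 1.63 × 10^3 PFU/mL × 2.4486 × 10^5 = 3.99 × 10^8 PFU/mL

3.99 × 10^8 PFU/mL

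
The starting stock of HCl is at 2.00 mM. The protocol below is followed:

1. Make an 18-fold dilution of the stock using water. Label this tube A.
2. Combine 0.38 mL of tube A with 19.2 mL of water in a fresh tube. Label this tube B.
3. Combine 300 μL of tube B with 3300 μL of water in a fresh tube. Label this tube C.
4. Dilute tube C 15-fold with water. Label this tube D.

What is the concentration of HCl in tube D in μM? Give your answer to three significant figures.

0.0120 μM

Step 1: 18-fold → factor 18
Step 2: 0.38 mL + 19.2 mL = 19.58 mL total → factor 19.58/0.38 = 51.526
Step 3: 300 μL + 3300 μL = 3600 μL total → factor 3600/300 = 12
Step 4: 15-fold → factor 15
Overall dilution factor = 18 × 51.526 × 12 × 15 = 1.6695 × 10^5
Final = 2.00 mM / 1.6695 × 10^5 = 1.198 × 10^-5 mM = 0.0120 μM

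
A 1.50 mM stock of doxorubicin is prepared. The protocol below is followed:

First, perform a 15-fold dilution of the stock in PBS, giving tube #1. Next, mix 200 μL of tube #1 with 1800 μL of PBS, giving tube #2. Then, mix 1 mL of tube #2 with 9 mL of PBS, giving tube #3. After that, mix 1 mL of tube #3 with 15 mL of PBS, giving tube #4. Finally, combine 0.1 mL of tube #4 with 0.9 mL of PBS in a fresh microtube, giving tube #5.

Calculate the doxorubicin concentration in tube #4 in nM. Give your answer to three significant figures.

62.5 nM

Step 1: 15-fold → factor 15
Step 2: 200 μL + 1800 μL = 2000 μL total → factor 2000/200 = 10
Step 3: 1 mL + 9 mL = 10 mL total → factor 10/1 = 10
Step 4: 1 mL + 15 mL = 16 mL total → factor 16/1 = 16
Dilution factor through tube #4 = 15 × 10 × 10 × 16 = 24000
[tube #4] = 1.50 mM / 24000 = 6.250 × 10^-5 mM = 62.5 nM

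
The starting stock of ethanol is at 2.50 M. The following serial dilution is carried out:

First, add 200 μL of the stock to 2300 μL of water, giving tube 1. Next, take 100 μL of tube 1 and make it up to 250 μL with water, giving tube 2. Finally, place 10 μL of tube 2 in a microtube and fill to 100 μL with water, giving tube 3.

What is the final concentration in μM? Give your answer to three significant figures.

8.00 × 10^3 μM

Step 1: 200 μL + 2300 μL = 2500 μL total → factor 2500/200 = 12.5
Step 2: 100 μL brought to 250 μL → factor 250/100 = 2.5
Step 3: 10 μL brought to 100 μL → factor 100/10 = 10
Overall dilution factor = 12.5 × 2.5 × 10 = 312.5
Final = 2.50 M / 312.5 = 0.008000 M = 8.00 × 10^3 μM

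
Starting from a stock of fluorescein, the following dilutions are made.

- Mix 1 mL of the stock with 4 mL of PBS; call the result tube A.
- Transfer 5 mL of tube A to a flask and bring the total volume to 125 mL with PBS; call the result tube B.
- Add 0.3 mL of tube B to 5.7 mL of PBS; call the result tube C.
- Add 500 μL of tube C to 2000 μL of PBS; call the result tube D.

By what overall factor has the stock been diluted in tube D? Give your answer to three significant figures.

Step 1: 1 mL + 4 mL = 5 mL total → factor 5/1 = 5
Step 2: 5 mL brought to 125 mL → factor 125/5 = 25
Step 3: 0.3 mL + 5.7 mL = 6 mL total → factor 6/0.3 = 20
Step 4: 500 μL + 2000 μL = 2500 μL total → factor 2500/500 = 5
Overall dilution factor = 5 × 25 × 20 × 5 = 12500

1.25 × 10^4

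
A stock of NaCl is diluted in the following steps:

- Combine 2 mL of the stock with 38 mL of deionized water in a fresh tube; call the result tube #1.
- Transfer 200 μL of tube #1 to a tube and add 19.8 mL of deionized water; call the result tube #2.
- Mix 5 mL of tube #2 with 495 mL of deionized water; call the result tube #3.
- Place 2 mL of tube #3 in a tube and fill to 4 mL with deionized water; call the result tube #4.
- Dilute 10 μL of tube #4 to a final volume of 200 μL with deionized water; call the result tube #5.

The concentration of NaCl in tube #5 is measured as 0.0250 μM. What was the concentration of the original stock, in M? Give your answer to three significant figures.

0.200 M

Step 1: 2 mL + 38 mL = 40 mL total → factor 40/2 = 20
Step 2: 200 μL + 19.8 mL = 20000 μL total → factor 20000/200 = 100
Step 3: 5 mL + 495 mL = 500 mL total → factor 500/5 = 100
Step 4: 2 mL brought to 4 mL → factor 4/2 = 2
Step 5: 10 μL brought to 200 μL → factor 200/10 = 20
Overall dilution factor = 20 × 100 × 100 × 2 × 20 = 8 × 10^6
Stock = 0.0250 μM × 8 × 10^6 = 2.000 × 10^5 μM = 0.200 M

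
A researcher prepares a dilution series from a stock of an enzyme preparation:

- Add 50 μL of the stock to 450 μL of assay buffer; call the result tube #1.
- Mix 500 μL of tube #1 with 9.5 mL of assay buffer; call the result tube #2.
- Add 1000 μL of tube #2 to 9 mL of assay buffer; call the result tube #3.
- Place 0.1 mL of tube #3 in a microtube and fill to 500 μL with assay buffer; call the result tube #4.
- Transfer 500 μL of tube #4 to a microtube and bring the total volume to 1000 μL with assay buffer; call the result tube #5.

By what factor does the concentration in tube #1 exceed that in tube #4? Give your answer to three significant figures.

1.00 × 10^3

Step 1: 50 μL + 450 μL = 500 μL total → factor 500/50 = 10
Step 2: 500 μL + 9.5 mL = 10000 μL total → factor 10000/500 = 20
Step 3: 1000 μL + 9 mL = 10000 μL total → factor 10000/1000 = 10
Step 4: 0.1 mL brought to 500 μL → factor 0.5/0.1 = 5
Dilution factor to tube #1 = 10; to tube #4 = 10000
[tube #1]/[tube #4] = (factor to tube #4)/(factor to tube #1) = 10000/10 = 1.00 × 10^3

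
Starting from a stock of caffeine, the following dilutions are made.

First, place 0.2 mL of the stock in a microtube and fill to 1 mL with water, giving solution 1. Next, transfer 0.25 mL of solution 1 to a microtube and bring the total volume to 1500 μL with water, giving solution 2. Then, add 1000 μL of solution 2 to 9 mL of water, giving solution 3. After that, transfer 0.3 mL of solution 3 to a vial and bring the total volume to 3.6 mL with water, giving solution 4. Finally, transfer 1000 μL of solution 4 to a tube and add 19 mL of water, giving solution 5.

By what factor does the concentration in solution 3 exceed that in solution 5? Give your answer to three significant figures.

240

Step 1: 0.2 mL brought to 1 mL → factor 1/0.2 = 5
Step 2: 0.25 mL brought to 1500 μL → factor 1.5/0.25 = 6
Step 3: 1000 μL + 9 mL = 10000 μL total → factor 10000/1000 = 10
Step 4: 0.3 mL brought to 3.6 mL → factor 3.6/0.3 = 12
Step 5: 1000 μL + 19 mL = 20000 μL total → factor 20000/1000 = 20
Dilution factor to solution 3 = 300; to solution 5 = 72000
[solution 3]/[solution 5] = (factor to solution 5)/(factor to solution 3) = 72000/300 = 240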